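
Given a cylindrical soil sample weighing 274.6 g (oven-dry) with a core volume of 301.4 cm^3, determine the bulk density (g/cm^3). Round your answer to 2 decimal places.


Step 1: Identify the formula: BD = dry mass / volume
Step 2: Substitute values: BD = 274.6 / 301.4
Step 3: BD = 0.91 g/cm^3

0.91


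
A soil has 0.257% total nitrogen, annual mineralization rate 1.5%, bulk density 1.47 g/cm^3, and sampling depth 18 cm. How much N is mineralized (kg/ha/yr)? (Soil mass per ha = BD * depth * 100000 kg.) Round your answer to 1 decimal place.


Step 1: Soil mass per ha = BD * depth * 100000 = 1.47 * 18 * 100000 = 2646000 kg
Step 2: Total N pool = soil mass * N%/100 = 2646000 * 0.257/100 = 6800.22 kg/ha
Step 3: N mineralized = N pool * rate%/100 = 6800.22 * 1.5/100 = 102.0 kg/ha/yr

102.0


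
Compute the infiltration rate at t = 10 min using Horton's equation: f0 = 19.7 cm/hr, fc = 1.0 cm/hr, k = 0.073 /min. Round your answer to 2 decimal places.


Step 1: f = fc + (f0 - fc) * exp(-k * t)
Step 2: exp(-0.073 * 10) = 0.481909
Step 3: f = 1.0 + (19.7 - 1.0) * 0.481909
Step 4: f = 1.0 + 18.7 * 0.481909
Step 5: f = 10.01 cm/hr

10.01


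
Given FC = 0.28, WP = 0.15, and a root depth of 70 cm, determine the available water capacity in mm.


Step 1: Available water = (FC - WP) * depth * 10
Step 2: AW = (0.28 - 0.15) * 70 * 10
Step 3: AW = 0.13 * 70 * 10
Step 4: AW = 91.0 mm

91.0


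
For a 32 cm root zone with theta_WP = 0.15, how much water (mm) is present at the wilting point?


Step 1: Water (mm) = theta_WP * depth * 10
Step 2: Water = 0.15 * 32 * 10
Step 3: Water = 48.0 mm

48.0


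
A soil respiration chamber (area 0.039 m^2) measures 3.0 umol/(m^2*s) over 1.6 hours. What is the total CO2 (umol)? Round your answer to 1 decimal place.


Step 1: Convert time to seconds: 1.6 hr * 3600 = 5760.0 s
Step 2: Total = flux * area * time_s
Step 3: Total = 3.0 * 0.039 * 5760.0
Step 4: Total = 673.9 umol

673.9


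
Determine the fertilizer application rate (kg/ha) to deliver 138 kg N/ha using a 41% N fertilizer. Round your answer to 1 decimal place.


Step 1: Fertilizer rate = target N / (N content / 100)
Step 2: Rate = 138 / (41 / 100)
Step 3: Rate = 138 / 0.41
Step 4: Rate = 336.6 kg/ha

336.6


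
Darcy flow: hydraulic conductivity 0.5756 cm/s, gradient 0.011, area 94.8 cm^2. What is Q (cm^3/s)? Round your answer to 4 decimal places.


Step 1: Apply Darcy's law: Q = K * i * A
Step 2: Q = 0.5756 * 0.011 * 94.8
Step 3: Q = 0.6002 cm^3/s

0.6002


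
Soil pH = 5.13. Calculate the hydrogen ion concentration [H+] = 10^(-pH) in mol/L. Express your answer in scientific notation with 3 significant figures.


Step 1: [H+] = 10^(-pH)
Step 2: [H+] = 10^(-5.13)
Step 3: [H+] = 7.41e-06 mol/L

7.41e-06


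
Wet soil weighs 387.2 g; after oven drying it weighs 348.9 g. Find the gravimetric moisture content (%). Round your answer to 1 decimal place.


Step 1: Water mass = wet - dry = 387.2 - 348.9 = 38.3 g
Step 2: w = 100 * water mass / dry mass
Step 3: w = 100 * 38.3 / 348.9 = 11.0%

11.0


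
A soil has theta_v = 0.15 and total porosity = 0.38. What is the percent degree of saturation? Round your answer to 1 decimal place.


Step 1: S = 100 * theta_v / n
Step 2: S = 100 * 0.15 / 0.38
Step 3: S = 39.5%

39.5


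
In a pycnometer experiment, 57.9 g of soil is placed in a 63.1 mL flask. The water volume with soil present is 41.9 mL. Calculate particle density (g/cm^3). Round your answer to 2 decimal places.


Step 1: Volume of solids = flask volume - water volume with soil
Step 2: V_solids = 63.1 - 41.9 = 21.2 mL
Step 3: Particle density = mass / V_solids = 57.9 / 21.2 = 2.73 g/cm^3

2.73


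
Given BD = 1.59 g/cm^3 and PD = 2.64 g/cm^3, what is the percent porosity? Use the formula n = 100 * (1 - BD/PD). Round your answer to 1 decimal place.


Step 1: Formula: n = 100 * (1 - BD / PD)
Step 2: n = 100 * (1 - 1.59 / 2.64)
Step 3: n = 100 * (1 - 0.60227)
Step 4: n = 39.8%

39.8


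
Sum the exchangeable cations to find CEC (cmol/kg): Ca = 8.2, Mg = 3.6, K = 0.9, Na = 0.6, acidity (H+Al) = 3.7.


Step 1: CEC = Ca + Mg + K + Na + (H+Al)
Step 2: CEC = 8.2 + 3.6 + 0.9 + 0.6 + 3.7
Step 3: CEC = 17.0 cmol/kg

17.0


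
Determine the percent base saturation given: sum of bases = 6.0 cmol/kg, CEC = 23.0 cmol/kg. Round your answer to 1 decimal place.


Step 1: BS = 100 * (sum of bases) / CEC
Step 2: BS = 100 * 6.0 / 23.0
Step 3: BS = 26.1%

26.1


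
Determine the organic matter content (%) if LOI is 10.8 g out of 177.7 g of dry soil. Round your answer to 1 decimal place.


Step 1: OM% = 100 * LOI / sample mass
Step 2: OM = 100 * 10.8 / 177.7
Step 3: OM = 6.1%

6.1


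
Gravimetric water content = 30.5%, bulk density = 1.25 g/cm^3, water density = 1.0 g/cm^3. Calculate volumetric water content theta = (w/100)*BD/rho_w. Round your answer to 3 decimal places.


Step 1: theta = (w / 100) * BD / rho_w
Step 2: theta = (30.5 / 100) * 1.25 / 1.0
Step 3: theta = 0.305 * 1.25
Step 4: theta = 0.381

0.381


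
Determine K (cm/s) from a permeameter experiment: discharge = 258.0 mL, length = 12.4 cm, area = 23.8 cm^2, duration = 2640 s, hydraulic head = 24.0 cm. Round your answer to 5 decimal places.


Step 1: K = Q * L / (A * t * h)
Step 2: Numerator = 258.0 * 12.4 = 3199.2
Step 3: Denominator = 23.8 * 2640 * 24.0 = 1507968.0
Step 4: K = 3199.2 / 1507968.0 = 0.00212 cm/s

0.00212


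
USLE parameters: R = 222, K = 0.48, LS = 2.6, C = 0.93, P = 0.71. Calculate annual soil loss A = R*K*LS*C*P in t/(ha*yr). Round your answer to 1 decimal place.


Step 1: A = R * K * LS * C * P
Step 2: R * K = 222 * 0.48 = 106.56
Step 3: (R*K) * LS = 106.56 * 2.6 = 277.056
Step 4: * C * P = 277.056 * 0.93 * 0.71 = 182.9
Step 5: A = 182.9 t/(ha*yr)

182.9


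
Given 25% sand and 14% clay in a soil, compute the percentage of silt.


Step 1: sand + silt + clay = 100%
Step 2: silt = 100 - sand - clay
Step 3: silt = 100 - 25 - 14
Step 4: silt = 61%

61


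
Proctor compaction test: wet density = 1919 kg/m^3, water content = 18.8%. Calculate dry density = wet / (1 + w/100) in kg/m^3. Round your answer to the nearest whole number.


Step 1: Dry density = wet density / (1 + w/100)
Step 2: Dry density = 1919 / (1 + 18.8/100)
Step 3: Dry density = 1919 / 1.188
Step 4: Dry density = 1615 kg/m^3

1615


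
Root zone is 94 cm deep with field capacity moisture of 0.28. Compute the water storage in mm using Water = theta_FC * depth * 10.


Step 1: Water (mm) = theta_FC * depth (cm) * 10
Step 2: Water = 0.28 * 94 * 10
Step 3: Water = 263.2 mm

263.2


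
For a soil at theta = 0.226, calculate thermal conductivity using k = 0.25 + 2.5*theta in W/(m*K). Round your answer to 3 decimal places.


Step 1: k = 0.25 + 2.5 * theta
Step 2: k = 0.25 + 2.5 * 0.226
Step 3: k = 0.25 + 0.565
Step 4: k = 0.815 W/(m*K)

0.815


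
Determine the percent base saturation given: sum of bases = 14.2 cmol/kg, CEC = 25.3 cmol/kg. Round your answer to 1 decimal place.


Step 1: BS = 100 * (sum of bases) / CEC
Step 2: BS = 100 * 14.2 / 25.3
Step 3: BS = 56.1%

56.1


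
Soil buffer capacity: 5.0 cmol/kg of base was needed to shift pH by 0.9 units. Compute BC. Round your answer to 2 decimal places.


Step 1: BC = change in base / change in pH
Step 2: BC = 5.0 / 0.9
Step 3: BC = 5.56 cmol/(kg*pH unit)

5.56


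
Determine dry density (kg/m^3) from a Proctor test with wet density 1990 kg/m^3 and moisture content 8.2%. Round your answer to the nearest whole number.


Step 1: Dry density = wet density / (1 + w/100)
Step 2: Dry density = 1990 / (1 + 8.2/100)
Step 3: Dry density = 1990 / 1.082
Step 4: Dry density = 1839 kg/m^3

1839


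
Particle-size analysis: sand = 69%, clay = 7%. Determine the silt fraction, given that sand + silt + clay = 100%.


Step 1: sand + silt + clay = 100%
Step 2: silt = 100 - sand - clay
Step 3: silt = 100 - 69 - 7
Step 4: silt = 24%

24


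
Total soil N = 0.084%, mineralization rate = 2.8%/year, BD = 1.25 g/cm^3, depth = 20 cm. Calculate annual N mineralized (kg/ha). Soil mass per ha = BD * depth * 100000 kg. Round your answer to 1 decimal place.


Step 1: Soil mass per ha = BD * depth * 100000 = 1.25 * 20 * 100000 = 2500000 kg
Step 2: Total N pool = soil mass * N%/100 = 2500000 * 0.084/100 = 2100.0 kg/ha
Step 3: N mineralized = N pool * rate%/100 = 2100.0 * 2.8/100 = 58.8 kg/ha/yr

58.8


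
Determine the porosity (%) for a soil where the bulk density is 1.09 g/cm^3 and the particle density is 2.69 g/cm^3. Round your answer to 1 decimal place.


Step 1: Formula: n = 100 * (1 - BD / PD)
Step 2: n = 100 * (1 - 1.09 / 2.69)
Step 3: n = 100 * (1 - 0.4052)
Step 4: n = 59.5%

59.5


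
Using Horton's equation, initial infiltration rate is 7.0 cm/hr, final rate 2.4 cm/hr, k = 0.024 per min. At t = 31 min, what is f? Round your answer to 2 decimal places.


Step 1: f = fc + (f0 - fc) * exp(-k * t)
Step 2: exp(-0.024 * 31) = 0.475209
Step 3: f = 2.4 + (7.0 - 2.4) * 0.475209
Step 4: f = 2.4 + 4.6 * 0.475209
Step 5: f = 4.59 cm/hr

4.59


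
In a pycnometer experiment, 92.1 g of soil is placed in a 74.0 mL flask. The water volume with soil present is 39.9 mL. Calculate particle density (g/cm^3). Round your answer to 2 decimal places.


Step 1: Volume of solids = flask volume - water volume with soil
Step 2: V_solids = 74.0 - 39.9 = 34.1 mL
Step 3: Particle density = mass / V_solids = 92.1 / 34.1 = 2.7 g/cm^3

2.7


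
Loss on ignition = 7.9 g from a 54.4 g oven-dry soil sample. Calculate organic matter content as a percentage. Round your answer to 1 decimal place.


Step 1: OM% = 100 * LOI / sample mass
Step 2: OM = 100 * 7.9 / 54.4
Step 3: OM = 14.5%

14.5


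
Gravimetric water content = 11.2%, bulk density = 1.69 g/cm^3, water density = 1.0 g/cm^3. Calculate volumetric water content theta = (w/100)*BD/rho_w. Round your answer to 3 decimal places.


Step 1: theta = (w / 100) * BD / rho_w
Step 2: theta = (11.2 / 100) * 1.69 / 1.0
Step 3: theta = 0.112 * 1.69
Step 4: theta = 0.189

0.189


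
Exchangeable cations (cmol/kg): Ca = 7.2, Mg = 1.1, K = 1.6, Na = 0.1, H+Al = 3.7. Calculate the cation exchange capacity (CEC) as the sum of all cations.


Step 1: CEC = Ca + Mg + K + Na + (H+Al)
Step 2: CEC = 7.2 + 1.1 + 1.6 + 0.1 + 3.7
Step 3: CEC = 13.7 cmol/kg

13.7


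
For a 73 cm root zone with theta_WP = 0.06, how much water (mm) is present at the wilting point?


Step 1: Water (mm) = theta_WP * depth * 10
Step 2: Water = 0.06 * 73 * 10
Step 3: Water = 43.8 mm

43.8


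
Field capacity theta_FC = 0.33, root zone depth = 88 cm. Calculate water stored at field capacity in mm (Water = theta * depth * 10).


Step 1: Water (mm) = theta_FC * depth (cm) * 10
Step 2: Water = 0.33 * 88 * 10
Step 3: Water = 290.4 mm

290.4


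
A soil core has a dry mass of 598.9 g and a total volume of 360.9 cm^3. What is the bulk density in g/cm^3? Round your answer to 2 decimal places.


Step 1: Identify the formula: BD = dry mass / volume
Step 2: Substitute values: BD = 598.9 / 360.9
Step 3: BD = 1.66 g/cm^3

1.66


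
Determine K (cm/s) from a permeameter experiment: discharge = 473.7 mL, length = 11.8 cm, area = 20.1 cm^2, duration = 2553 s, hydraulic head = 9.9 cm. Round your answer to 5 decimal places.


Step 1: K = Q * L / (A * t * h)
Step 2: Numerator = 473.7 * 11.8 = 5589.66
Step 3: Denominator = 20.1 * 2553 * 9.9 = 508021.47
Step 4: K = 5589.66 / 508021.47 = 0.011 cm/s

0.011


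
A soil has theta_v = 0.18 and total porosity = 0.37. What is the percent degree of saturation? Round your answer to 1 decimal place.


Step 1: S = 100 * theta_v / n
Step 2: S = 100 * 0.18 / 0.37
Step 3: S = 48.6%

48.6


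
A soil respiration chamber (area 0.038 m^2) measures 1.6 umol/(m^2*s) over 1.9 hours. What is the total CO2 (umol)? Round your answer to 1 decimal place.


Step 1: Convert time to seconds: 1.9 hr * 3600 = 6840.0 s
Step 2: Total = flux * area * time_s
Step 3: Total = 1.6 * 0.038 * 6840.0
Step 4: Total = 415.9 umol

415.9


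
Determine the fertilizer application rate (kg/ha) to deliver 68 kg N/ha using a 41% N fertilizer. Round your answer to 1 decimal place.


Step 1: Fertilizer rate = target N / (N content / 100)
Step 2: Rate = 68 / (41 / 100)
Step 3: Rate = 68 / 0.41
Step 4: Rate = 165.9 kg/ha

165.9


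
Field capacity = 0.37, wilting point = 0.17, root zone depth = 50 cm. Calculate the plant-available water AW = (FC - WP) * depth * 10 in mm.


Step 1: Available water = (FC - WP) * depth * 10
Step 2: AW = (0.37 - 0.17) * 50 * 10
Step 3: AW = 0.2 * 50 * 10
Step 4: AW = 100.0 mm

100.0


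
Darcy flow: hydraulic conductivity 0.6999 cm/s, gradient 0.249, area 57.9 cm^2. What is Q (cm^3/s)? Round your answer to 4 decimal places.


Step 1: Apply Darcy's law: Q = K * i * A
Step 2: Q = 0.6999 * 0.249 * 57.9
Step 3: Q = 10.0905 cm^3/s

10.0905


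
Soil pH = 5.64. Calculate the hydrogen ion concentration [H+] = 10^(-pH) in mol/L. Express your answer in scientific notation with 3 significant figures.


Step 1: [H+] = 10^(-pH)
Step 2: [H+] = 10^(-5.64)
Step 3: [H+] = 2.29e-06 mol/L

2.29e-06


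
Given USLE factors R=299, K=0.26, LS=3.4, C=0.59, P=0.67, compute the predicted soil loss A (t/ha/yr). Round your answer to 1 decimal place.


Step 1: A = R * K * LS * C * P
Step 2: R * K = 299 * 0.26 = 77.74
Step 3: (R*K) * LS = 77.74 * 3.4 = 264.316
Step 4: * C * P = 264.316 * 0.59 * 0.67 = 104.5
Step 5: A = 104.5 t/(ha*yr)

104.5


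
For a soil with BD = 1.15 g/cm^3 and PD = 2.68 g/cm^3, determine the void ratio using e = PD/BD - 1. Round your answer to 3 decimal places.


Step 1: e = PD / BD - 1
Step 2: e = 2.68 / 1.15 - 1
Step 3: e = 2.33043 - 1
Step 4: e = 1.33

1.33


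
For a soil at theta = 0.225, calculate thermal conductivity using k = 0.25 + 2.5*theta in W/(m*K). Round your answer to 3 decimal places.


Step 1: k = 0.25 + 2.5 * theta
Step 2: k = 0.25 + 2.5 * 0.225
Step 3: k = 0.25 + 0.563
Step 4: k = 0.813 W/(m*K)

0.813


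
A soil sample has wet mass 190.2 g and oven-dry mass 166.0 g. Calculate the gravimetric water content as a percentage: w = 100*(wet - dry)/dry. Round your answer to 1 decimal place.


Step 1: Water mass = wet - dry = 190.2 - 166.0 = 24.2 g
Step 2: w = 100 * water mass / dry mass
Step 3: w = 100 * 24.2 / 166.0 = 14.6%

14.6


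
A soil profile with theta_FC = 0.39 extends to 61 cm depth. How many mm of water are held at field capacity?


Step 1: Water (mm) = theta_FC * depth (cm) * 10
Step 2: Water = 0.39 * 61 * 10
Step 3: Water = 237.9 mm

237.9


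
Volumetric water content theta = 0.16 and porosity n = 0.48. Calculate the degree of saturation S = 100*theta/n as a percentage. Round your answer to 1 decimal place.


Step 1: S = 100 * theta_v / n
Step 2: S = 100 * 0.16 / 0.48
Step 3: S = 33.3%

33.3


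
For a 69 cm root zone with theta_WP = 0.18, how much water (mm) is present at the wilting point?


Step 1: Water (mm) = theta_WP * depth * 10
Step 2: Water = 0.18 * 69 * 10
Step 3: Water = 124.2 mm

124.2


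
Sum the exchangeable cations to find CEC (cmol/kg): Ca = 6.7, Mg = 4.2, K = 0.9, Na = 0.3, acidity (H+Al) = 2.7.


Step 1: CEC = Ca + Mg + K + Na + (H+Al)
Step 2: CEC = 6.7 + 4.2 + 0.9 + 0.3 + 2.7
Step 3: CEC = 14.8 cmol/kg

14.8


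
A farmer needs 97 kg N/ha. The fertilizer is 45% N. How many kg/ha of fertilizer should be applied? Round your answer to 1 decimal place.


Step 1: Fertilizer rate = target N / (N content / 100)
Step 2: Rate = 97 / (45 / 100)
Step 3: Rate = 97 / 0.45
Step 4: Rate = 215.6 kg/ha

215.6


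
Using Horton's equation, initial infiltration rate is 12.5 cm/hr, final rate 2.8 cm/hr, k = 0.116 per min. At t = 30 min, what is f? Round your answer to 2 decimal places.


Step 1: f = fc + (f0 - fc) * exp(-k * t)
Step 2: exp(-0.116 * 30) = 0.030807
Step 3: f = 2.8 + (12.5 - 2.8) * 0.030807
Step 4: f = 2.8 + 9.7 * 0.030807
Step 5: f = 3.1 cm/hr

3.1


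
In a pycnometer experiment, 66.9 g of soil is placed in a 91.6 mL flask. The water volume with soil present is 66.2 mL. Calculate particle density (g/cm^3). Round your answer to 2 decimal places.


Step 1: Volume of solids = flask volume - water volume with soil
Step 2: V_solids = 91.6 - 66.2 = 25.4 mL
Step 3: Particle density = mass / V_solids = 66.9 / 25.4 = 2.63 g/cm^3

2.63


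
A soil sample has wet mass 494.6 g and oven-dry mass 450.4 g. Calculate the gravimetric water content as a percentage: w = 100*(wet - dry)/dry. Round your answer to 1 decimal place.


Step 1: Water mass = wet - dry = 494.6 - 450.4 = 44.2 g
Step 2: w = 100 * water mass / dry mass
Step 3: w = 100 * 44.2 / 450.4 = 9.8%

9.8


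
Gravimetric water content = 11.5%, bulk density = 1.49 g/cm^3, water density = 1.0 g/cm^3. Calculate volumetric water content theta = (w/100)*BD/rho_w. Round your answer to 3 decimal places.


Step 1: theta = (w / 100) * BD / rho_w
Step 2: theta = (11.5 / 100) * 1.49 / 1.0
Step 3: theta = 0.115 * 1.49
Step 4: theta = 0.171

0.171


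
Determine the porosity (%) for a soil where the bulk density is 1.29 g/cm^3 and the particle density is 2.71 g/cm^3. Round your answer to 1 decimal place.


Step 1: Formula: n = 100 * (1 - BD / PD)
Step 2: n = 100 * (1 - 1.29 / 2.71)
Step 3: n = 100 * (1 - 0.47601)
Step 4: n = 52.4%

52.4


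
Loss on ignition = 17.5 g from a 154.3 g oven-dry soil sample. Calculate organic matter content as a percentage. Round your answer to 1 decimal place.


Step 1: OM% = 100 * LOI / sample mass
Step 2: OM = 100 * 17.5 / 154.3
Step 3: OM = 11.3%

11.3


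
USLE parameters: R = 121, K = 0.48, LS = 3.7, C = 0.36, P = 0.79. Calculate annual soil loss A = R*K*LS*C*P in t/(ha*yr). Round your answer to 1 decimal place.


Step 1: A = R * K * LS * C * P
Step 2: R * K = 121 * 0.48 = 58.08
Step 3: (R*K) * LS = 58.08 * 3.7 = 214.896
Step 4: * C * P = 214.896 * 0.36 * 0.79 = 61.1
Step 5: A = 61.1 t/(ha*yr)

61.1


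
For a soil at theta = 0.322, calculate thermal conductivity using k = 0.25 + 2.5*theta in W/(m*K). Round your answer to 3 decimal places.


Step 1: k = 0.25 + 2.5 * theta
Step 2: k = 0.25 + 2.5 * 0.322
Step 3: k = 0.25 + 0.805
Step 4: k = 1.055 W/(m*K)

1.055


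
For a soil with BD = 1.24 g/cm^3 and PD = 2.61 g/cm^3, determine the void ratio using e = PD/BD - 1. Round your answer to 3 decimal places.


Step 1: e = PD / BD - 1
Step 2: e = 2.61 / 1.24 - 1
Step 3: e = 2.10484 - 1
Step 4: e = 1.105

1.105


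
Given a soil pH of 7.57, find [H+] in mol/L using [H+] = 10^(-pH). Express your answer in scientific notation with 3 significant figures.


Step 1: [H+] = 10^(-pH)
Step 2: [H+] = 10^(-7.57)
Step 3: [H+] = 2.69e-08 mol/L

2.69e-08


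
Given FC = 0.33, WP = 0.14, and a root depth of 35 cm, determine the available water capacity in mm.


Step 1: Available water = (FC - WP) * depth * 10
Step 2: AW = (0.33 - 0.14) * 35 * 10
Step 3: AW = 0.19 * 35 * 10
Step 4: AW = 66.5 mm

66.5


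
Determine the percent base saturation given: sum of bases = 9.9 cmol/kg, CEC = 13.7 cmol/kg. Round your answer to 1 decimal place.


Step 1: BS = 100 * (sum of bases) / CEC
Step 2: BS = 100 * 9.9 / 13.7
Step 3: BS = 72.3%

72.3


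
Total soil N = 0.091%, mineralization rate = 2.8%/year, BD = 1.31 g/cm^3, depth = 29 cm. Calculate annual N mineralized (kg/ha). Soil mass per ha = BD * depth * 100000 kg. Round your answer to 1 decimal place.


Step 1: Soil mass per ha = BD * depth * 100000 = 1.31 * 29 * 100000 = 3799000 kg
Step 2: Total N pool = soil mass * N%/100 = 3799000 * 0.091/100 = 3457.09 kg/ha
Step 3: N mineralized = N pool * rate%/100 = 3457.09 * 2.8/100 = 96.8 kg/ha/yr

96.8


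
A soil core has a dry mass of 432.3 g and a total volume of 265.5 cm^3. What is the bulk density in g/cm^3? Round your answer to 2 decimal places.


Step 1: Identify the formula: BD = dry mass / volume
Step 2: Substitute values: BD = 432.3 / 265.5
Step 3: BD = 1.63 g/cm^3

1.63


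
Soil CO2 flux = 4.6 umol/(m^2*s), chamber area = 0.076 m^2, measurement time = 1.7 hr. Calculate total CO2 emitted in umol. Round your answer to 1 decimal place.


Step 1: Convert time to seconds: 1.7 hr * 3600 = 6120.0 s
Step 2: Total = flux * area * time_s
Step 3: Total = 4.6 * 0.076 * 6120.0
Step 4: Total = 2139.6 umol

2139.6


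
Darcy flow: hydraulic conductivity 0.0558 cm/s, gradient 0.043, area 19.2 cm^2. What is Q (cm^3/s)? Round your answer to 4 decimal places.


Step 1: Apply Darcy's law: Q = K * i * A
Step 2: Q = 0.0558 * 0.043 * 19.2
Step 3: Q = 0.0461 cm^3/s

0.0461


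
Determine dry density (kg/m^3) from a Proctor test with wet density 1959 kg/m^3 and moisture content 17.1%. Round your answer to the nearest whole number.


Step 1: Dry density = wet density / (1 + w/100)
Step 2: Dry density = 1959 / (1 + 17.1/100)
Step 3: Dry density = 1959 / 1.171
Step 4: Dry density = 1673 kg/m^3

1673


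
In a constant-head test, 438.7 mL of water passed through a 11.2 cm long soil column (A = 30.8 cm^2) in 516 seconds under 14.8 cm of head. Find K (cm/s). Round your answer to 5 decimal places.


Step 1: K = Q * L / (A * t * h)
Step 2: Numerator = 438.7 * 11.2 = 4913.44
Step 3: Denominator = 30.8 * 516 * 14.8 = 235213.44
Step 4: K = 4913.44 / 235213.44 = 0.02089 cm/s

0.02089


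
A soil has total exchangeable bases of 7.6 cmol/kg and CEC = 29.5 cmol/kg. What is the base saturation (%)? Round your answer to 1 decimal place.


Step 1: BS = 100 * (sum of bases) / CEC
Step 2: BS = 100 * 7.6 / 29.5
Step 3: BS = 25.8%

25.8


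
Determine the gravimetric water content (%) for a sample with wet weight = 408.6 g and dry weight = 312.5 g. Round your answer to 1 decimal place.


Step 1: Water mass = wet - dry = 408.6 - 312.5 = 96.1 g
Step 2: w = 100 * water mass / dry mass
Step 3: w = 100 * 96.1 / 312.5 = 30.8%

30.8


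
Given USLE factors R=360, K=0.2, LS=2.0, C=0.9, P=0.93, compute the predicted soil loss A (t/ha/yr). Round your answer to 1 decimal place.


Step 1: A = R * K * LS * C * P
Step 2: R * K = 360 * 0.2 = 72.0
Step 3: (R*K) * LS = 72.0 * 2.0 = 144.0
Step 4: * C * P = 144.0 * 0.9 * 0.93 = 120.5
Step 5: A = 120.5 t/(ha*yr)

120.5


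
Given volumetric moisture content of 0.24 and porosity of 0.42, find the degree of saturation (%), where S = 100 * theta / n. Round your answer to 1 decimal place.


Step 1: S = 100 * theta_v / n
Step 2: S = 100 * 0.24 / 0.42
Step 3: S = 57.1%

57.1


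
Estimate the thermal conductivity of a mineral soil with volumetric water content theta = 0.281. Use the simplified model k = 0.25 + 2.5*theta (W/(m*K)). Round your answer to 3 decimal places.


Step 1: k = 0.25 + 2.5 * theta
Step 2: k = 0.25 + 2.5 * 0.281
Step 3: k = 0.25 + 0.703
Step 4: k = 0.953 W/(m*K)

0.953


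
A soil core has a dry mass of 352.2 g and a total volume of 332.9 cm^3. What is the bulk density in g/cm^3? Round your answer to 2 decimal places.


Step 1: Identify the formula: BD = dry mass / volume
Step 2: Substitute values: BD = 352.2 / 332.9
Step 3: BD = 1.06 g/cm^3

1.06


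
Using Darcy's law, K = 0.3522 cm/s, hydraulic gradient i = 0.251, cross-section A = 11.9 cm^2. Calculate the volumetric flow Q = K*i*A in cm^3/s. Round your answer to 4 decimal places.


Step 1: Apply Darcy's law: Q = K * i * A
Step 2: Q = 0.3522 * 0.251 * 11.9
Step 3: Q = 1.052 cm^3/s

1.052


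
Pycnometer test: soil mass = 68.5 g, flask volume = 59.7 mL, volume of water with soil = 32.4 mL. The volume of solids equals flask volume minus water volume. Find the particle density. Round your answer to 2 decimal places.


Step 1: Volume of solids = flask volume - water volume with soil
Step 2: V_solids = 59.7 - 32.4 = 27.3 mL
Step 3: Particle density = mass / V_solids = 68.5 / 27.3 = 2.51 g/cm^3

2.51


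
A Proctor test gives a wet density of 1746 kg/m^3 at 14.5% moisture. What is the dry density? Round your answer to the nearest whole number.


Step 1: Dry density = wet density / (1 + w/100)
Step 2: Dry density = 1746 / (1 + 14.5/100)
Step 3: Dry density = 1746 / 1.145
Step 4: Dry density = 1525 kg/m^3

1525


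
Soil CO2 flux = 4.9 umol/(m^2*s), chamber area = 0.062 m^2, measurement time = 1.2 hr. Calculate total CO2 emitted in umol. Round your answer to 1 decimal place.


Step 1: Convert time to seconds: 1.2 hr * 3600 = 4320.0 s
Step 2: Total = flux * area * time_s
Step 3: Total = 4.9 * 0.062 * 4320.0
Step 4: Total = 1312.4 umol

1312.4


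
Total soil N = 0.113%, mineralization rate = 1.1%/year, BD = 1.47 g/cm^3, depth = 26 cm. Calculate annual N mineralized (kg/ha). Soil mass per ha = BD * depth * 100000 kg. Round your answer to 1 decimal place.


Step 1: Soil mass per ha = BD * depth * 100000 = 1.47 * 26 * 100000 = 3822000 kg
Step 2: Total N pool = soil mass * N%/100 = 3822000 * 0.113/100 = 4318.86 kg/ha
Step 3: N mineralized = N pool * rate%/100 = 4318.86 * 1.1/100 = 47.5 kg/ha/yr

47.5


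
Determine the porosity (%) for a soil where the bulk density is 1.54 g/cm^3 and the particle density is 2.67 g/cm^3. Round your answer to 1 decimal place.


Step 1: Formula: n = 100 * (1 - BD / PD)
Step 2: n = 100 * (1 - 1.54 / 2.67)
Step 3: n = 100 * (1 - 0.57678)
Step 4: n = 42.3%

42.3


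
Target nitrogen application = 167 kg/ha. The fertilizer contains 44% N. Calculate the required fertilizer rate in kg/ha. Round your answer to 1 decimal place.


Step 1: Fertilizer rate = target N / (N content / 100)
Step 2: Rate = 167 / (44 / 100)
Step 3: Rate = 167 / 0.44
Step 4: Rate = 379.5 kg/ha

379.5


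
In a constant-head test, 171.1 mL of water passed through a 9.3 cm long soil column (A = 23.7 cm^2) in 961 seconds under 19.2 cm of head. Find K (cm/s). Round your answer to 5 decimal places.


Step 1: K = Q * L / (A * t * h)
Step 2: Numerator = 171.1 * 9.3 = 1591.23
Step 3: Denominator = 23.7 * 961 * 19.2 = 437293.44
Step 4: K = 1591.23 / 437293.44 = 0.00364 cm/s

0.00364


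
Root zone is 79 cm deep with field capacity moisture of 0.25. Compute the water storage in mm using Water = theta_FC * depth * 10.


Step 1: Water (mm) = theta_FC * depth (cm) * 10
Step 2: Water = 0.25 * 79 * 10
Step 3: Water = 197.5 mm

197.5


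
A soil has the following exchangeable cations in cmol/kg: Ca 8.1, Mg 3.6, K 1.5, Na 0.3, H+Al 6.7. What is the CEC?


Step 1: CEC = Ca + Mg + K + Na + (H+Al)
Step 2: CEC = 8.1 + 3.6 + 1.5 + 0.3 + 6.7
Step 3: CEC = 20.2 cmol/kg

20.2


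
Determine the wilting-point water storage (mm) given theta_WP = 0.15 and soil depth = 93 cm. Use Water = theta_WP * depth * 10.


Step 1: Water (mm) = theta_WP * depth * 10
Step 2: Water = 0.15 * 93 * 10
Step 3: Water = 139.5 mm

139.5


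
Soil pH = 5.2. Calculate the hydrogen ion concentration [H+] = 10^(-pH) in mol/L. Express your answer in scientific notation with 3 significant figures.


Step 1: [H+] = 10^(-pH)
Step 2: [H+] = 10^(-5.2)
Step 3: [H+] = 6.31e-06 mol/L

6.31e-06


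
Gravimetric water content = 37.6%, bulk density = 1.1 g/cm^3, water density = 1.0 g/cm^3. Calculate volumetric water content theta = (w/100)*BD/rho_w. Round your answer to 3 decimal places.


Step 1: theta = (w / 100) * BD / rho_w
Step 2: theta = (37.6 / 100) * 1.1 / 1.0
Step 3: theta = 0.376 * 1.1
Step 4: theta = 0.414

0.414


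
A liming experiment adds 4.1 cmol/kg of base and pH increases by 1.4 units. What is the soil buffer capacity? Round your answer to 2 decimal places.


Step 1: BC = change in base / change in pH
Step 2: BC = 4.1 / 1.4
Step 3: BC = 2.93 cmol/(kg*pH unit)

2.93


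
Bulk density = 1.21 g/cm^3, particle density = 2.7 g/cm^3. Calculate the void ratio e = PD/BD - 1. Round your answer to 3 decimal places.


Step 1: e = PD / BD - 1
Step 2: e = 2.7 / 1.21 - 1
Step 3: e = 2.2314 - 1
Step 4: e = 1.231

1.231


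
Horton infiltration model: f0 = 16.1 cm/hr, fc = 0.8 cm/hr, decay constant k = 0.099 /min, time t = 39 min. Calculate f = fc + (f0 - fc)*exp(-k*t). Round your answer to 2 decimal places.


Step 1: f = fc + (f0 - fc) * exp(-k * t)
Step 2: exp(-0.099 * 39) = 0.021047
Step 3: f = 0.8 + (16.1 - 0.8) * 0.021047
Step 4: f = 0.8 + 15.3 * 0.021047
Step 5: f = 1.12 cm/hr

1.12


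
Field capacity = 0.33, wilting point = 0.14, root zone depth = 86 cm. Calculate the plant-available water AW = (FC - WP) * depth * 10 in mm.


Step 1: Available water = (FC - WP) * depth * 10
Step 2: AW = (0.33 - 0.14) * 86 * 10
Step 3: AW = 0.19 * 86 * 10
Step 4: AW = 163.4 mm

163.4


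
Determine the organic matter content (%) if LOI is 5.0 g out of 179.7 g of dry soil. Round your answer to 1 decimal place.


Step 1: OM% = 100 * LOI / sample mass
Step 2: OM = 100 * 5.0 / 179.7
Step 3: OM = 2.8%

2.8


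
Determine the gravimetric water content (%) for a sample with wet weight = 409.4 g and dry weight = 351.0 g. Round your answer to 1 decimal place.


Step 1: Water mass = wet - dry = 409.4 - 351.0 = 58.4 g
Step 2: w = 100 * water mass / dry mass
Step 3: w = 100 * 58.4 / 351.0 = 16.6%

16.6


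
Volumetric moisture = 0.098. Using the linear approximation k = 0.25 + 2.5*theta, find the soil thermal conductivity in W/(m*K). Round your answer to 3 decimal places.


Step 1: k = 0.25 + 2.5 * theta
Step 2: k = 0.25 + 2.5 * 0.098
Step 3: k = 0.25 + 0.245
Step 4: k = 0.495 W/(m*K)

0.495


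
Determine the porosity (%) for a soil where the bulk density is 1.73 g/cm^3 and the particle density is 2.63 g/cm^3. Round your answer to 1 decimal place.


Step 1: Formula: n = 100 * (1 - BD / PD)
Step 2: n = 100 * (1 - 1.73 / 2.63)
Step 3: n = 100 * (1 - 0.65779)
Step 4: n = 34.2%

34.2


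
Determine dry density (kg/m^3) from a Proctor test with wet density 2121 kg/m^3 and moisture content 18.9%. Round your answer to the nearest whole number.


Step 1: Dry density = wet density / (1 + w/100)
Step 2: Dry density = 2121 / (1 + 18.9/100)
Step 3: Dry density = 2121 / 1.189
Step 4: Dry density = 1784 kg/m^3

1784


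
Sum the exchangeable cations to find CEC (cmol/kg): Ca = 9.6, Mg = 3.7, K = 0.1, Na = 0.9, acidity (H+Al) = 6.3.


Step 1: CEC = Ca + Mg + K + Na + (H+Al)
Step 2: CEC = 9.6 + 3.7 + 0.1 + 0.9 + 6.3
Step 3: CEC = 20.6 cmol/kg

20.6


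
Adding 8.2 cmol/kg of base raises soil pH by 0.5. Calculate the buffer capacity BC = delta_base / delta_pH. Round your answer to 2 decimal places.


Step 1: BC = change in base / change in pH
Step 2: BC = 8.2 / 0.5
Step 3: BC = 16.4 cmol/(kg*pH unit)

16.4


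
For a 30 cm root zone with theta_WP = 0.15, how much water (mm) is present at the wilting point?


Step 1: Water (mm) = theta_WP * depth * 10
Step 2: Water = 0.15 * 30 * 10
Step 3: Water = 45.0 mm

45.0


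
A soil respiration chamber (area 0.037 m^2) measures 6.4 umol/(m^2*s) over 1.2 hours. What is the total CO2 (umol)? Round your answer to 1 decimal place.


Step 1: Convert time to seconds: 1.2 hr * 3600 = 4320.0 s
Step 2: Total = flux * area * time_s
Step 3: Total = 6.4 * 0.037 * 4320.0
Step 4: Total = 1023.0 umol

1023.0


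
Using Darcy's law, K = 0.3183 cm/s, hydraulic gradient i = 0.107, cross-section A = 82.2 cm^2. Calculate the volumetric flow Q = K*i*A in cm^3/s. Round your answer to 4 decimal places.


Step 1: Apply Darcy's law: Q = K * i * A
Step 2: Q = 0.3183 * 0.107 * 82.2
Step 3: Q = 2.7996 cm^3/s

2.7996


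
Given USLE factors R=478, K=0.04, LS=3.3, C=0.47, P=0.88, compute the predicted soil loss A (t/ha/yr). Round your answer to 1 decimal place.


Step 1: A = R * K * LS * C * P
Step 2: R * K = 478 * 0.04 = 19.12
Step 3: (R*K) * LS = 19.12 * 3.3 = 63.096
Step 4: * C * P = 63.096 * 0.47 * 0.88 = 26.1
Step 5: A = 26.1 t/(ha*yr)

26.1


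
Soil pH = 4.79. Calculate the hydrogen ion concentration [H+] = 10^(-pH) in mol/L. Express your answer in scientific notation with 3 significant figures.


Step 1: [H+] = 10^(-pH)
Step 2: [H+] = 10^(-4.79)
Step 3: [H+] = 1.62e-05 mol/L

1.62e-05


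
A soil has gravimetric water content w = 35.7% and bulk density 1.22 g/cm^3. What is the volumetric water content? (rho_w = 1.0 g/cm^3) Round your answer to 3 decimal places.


Step 1: theta = (w / 100) * BD / rho_w
Step 2: theta = (35.7 / 100) * 1.22 / 1.0
Step 3: theta = 0.357 * 1.22
Step 4: theta = 0.436

0.436


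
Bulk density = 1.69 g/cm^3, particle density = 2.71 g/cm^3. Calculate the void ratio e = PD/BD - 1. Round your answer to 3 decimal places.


Step 1: e = PD / BD - 1
Step 2: e = 2.71 / 1.69 - 1
Step 3: e = 1.60355 - 1
Step 4: e = 0.604

0.604


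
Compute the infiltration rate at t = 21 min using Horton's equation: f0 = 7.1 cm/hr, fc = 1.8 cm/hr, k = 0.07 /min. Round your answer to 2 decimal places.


Step 1: f = fc + (f0 - fc) * exp(-k * t)
Step 2: exp(-0.07 * 21) = 0.229925
Step 3: f = 1.8 + (7.1 - 1.8) * 0.229925
Step 4: f = 1.8 + 5.3 * 0.229925
Step 5: f = 3.02 cm/hr

3.02


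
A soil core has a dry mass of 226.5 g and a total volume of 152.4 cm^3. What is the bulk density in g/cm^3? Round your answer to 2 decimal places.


Step 1: Identify the formula: BD = dry mass / volume
Step 2: Substitute values: BD = 226.5 / 152.4
Step 3: BD = 1.49 g/cm^3

1.49


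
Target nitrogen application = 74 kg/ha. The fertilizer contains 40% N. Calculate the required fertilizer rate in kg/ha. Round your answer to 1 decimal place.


Step 1: Fertilizer rate = target N / (N content / 100)
Step 2: Rate = 74 / (40 / 100)
Step 3: Rate = 74 / 0.4
Step 4: Rate = 185.0 kg/ha

185.0


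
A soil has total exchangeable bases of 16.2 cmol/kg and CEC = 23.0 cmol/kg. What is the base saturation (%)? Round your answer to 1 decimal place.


Step 1: BS = 100 * (sum of bases) / CEC
Step 2: BS = 100 * 16.2 / 23.0
Step 3: BS = 70.4%

70.4


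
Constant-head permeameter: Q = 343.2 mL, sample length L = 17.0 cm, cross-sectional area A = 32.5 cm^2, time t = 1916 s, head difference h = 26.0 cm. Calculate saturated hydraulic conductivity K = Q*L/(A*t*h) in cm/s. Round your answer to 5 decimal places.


Step 1: K = Q * L / (A * t * h)
Step 2: Numerator = 343.2 * 17.0 = 5834.4
Step 3: Denominator = 32.5 * 1916 * 26.0 = 1619020.0
Step 4: K = 5834.4 / 1619020.0 = 0.0036 cm/s

0.0036


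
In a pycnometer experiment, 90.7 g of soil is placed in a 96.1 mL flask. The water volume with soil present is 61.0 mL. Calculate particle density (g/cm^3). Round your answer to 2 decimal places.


Step 1: Volume of solids = flask volume - water volume with soil
Step 2: V_solids = 96.1 - 61.0 = 35.1 mL
Step 3: Particle density = mass / V_solids = 90.7 / 35.1 = 2.58 g/cm^3

2.58


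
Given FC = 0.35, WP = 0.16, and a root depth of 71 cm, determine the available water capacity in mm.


Step 1: Available water = (FC - WP) * depth * 10
Step 2: AW = (0.35 - 0.16) * 71 * 10
Step 3: AW = 0.19 * 71 * 10
Step 4: AW = 134.9 mm

134.9


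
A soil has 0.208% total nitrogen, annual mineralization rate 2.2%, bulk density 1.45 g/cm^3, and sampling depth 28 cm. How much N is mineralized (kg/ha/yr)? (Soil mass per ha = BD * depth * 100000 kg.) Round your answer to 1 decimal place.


Step 1: Soil mass per ha = BD * depth * 100000 = 1.45 * 28 * 100000 = 4060000 kg
Step 2: Total N pool = soil mass * N%/100 = 4060000 * 0.208/100 = 8444.8 kg/ha
Step 3: N mineralized = N pool * rate%/100 = 8444.8 * 2.2/100 = 185.8 kg/ha/yr

185.8


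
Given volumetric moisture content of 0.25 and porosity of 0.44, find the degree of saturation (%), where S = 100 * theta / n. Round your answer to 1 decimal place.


Step 1: S = 100 * theta_v / n
Step 2: S = 100 * 0.25 / 0.44
Step 3: S = 56.8%

56.8


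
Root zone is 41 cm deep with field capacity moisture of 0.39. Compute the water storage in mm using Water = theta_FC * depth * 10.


Step 1: Water (mm) = theta_FC * depth (cm) * 10
Step 2: Water = 0.39 * 41 * 10
Step 3: Water = 159.9 mm

159.9


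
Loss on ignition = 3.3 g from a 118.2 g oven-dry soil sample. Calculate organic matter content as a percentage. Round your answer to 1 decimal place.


Step 1: OM% = 100 * LOI / sample mass
Step 2: OM = 100 * 3.3 / 118.2
Step 3: OM = 2.8%

2.8


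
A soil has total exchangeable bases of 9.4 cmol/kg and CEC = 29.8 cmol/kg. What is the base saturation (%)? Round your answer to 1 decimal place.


Step 1: BS = 100 * (sum of bases) / CEC
Step 2: BS = 100 * 9.4 / 29.8
Step 3: BS = 31.5%

31.5


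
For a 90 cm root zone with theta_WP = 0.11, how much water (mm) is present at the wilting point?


Step 1: Water (mm) = theta_WP * depth * 10
Step 2: Water = 0.11 * 90 * 10
Step 3: Water = 99.0 mm

99.0


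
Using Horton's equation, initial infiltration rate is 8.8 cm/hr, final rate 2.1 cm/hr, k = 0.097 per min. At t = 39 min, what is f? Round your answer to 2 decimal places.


Step 1: f = fc + (f0 - fc) * exp(-k * t)
Step 2: exp(-0.097 * 39) = 0.022754
Step 3: f = 2.1 + (8.8 - 2.1) * 0.022754
Step 4: f = 2.1 + 6.7 * 0.022754
Step 5: f = 2.25 cm/hr

2.25


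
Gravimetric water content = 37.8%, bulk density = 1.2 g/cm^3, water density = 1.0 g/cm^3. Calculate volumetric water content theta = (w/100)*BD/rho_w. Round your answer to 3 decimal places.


Step 1: theta = (w / 100) * BD / rho_w
Step 2: theta = (37.8 / 100) * 1.2 / 1.0
Step 3: theta = 0.378 * 1.2
Step 4: theta = 0.454

0.454


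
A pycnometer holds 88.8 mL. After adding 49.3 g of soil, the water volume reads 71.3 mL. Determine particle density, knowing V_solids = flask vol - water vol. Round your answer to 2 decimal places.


Step 1: Volume of solids = flask volume - water volume with soil
Step 2: V_solids = 88.8 - 71.3 = 17.5 mL
Step 3: Particle density = mass / V_solids = 49.3 / 17.5 = 2.82 g/cm^3

2.82


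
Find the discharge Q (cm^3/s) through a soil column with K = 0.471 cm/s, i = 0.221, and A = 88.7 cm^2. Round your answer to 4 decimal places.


Step 1: Apply Darcy's law: Q = K * i * A
Step 2: Q = 0.471 * 0.221 * 88.7
Step 3: Q = 9.2329 cm^3/s

9.2329


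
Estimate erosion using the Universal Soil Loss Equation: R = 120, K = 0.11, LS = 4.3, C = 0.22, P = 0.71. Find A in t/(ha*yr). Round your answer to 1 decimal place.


Step 1: A = R * K * LS * C * P
Step 2: R * K = 120 * 0.11 = 13.2
Step 3: (R*K) * LS = 13.2 * 4.3 = 56.76
Step 4: * C * P = 56.76 * 0.22 * 0.71 = 8.9
Step 5: A = 8.9 t/(ha*yr)

8.9


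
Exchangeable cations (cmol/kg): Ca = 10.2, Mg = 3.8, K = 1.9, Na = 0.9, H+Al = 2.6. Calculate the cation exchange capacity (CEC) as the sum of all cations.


Step 1: CEC = Ca + Mg + K + Na + (H+Al)
Step 2: CEC = 10.2 + 3.8 + 1.9 + 0.9 + 2.6
Step 3: CEC = 19.4 cmol/kg

19.4


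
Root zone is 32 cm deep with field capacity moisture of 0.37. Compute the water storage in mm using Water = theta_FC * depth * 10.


Step 1: Water (mm) = theta_FC * depth (cm) * 10
Step 2: Water = 0.37 * 32 * 10
Step 3: Water = 118.4 mm

118.4


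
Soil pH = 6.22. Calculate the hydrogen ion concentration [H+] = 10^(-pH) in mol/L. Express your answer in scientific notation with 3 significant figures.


Step 1: [H+] = 10^(-pH)
Step 2: [H+] = 10^(-6.22)
Step 3: [H+] = 6.03e-07 mol/L

6.03e-07


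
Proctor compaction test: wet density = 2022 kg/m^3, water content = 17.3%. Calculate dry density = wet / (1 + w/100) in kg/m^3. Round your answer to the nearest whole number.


Step 1: Dry density = wet density / (1 + w/100)
Step 2: Dry density = 2022 / (1 + 17.3/100)
Step 3: Dry density = 2022 / 1.173
Step 4: Dry density = 1724 kg/m^3

1724


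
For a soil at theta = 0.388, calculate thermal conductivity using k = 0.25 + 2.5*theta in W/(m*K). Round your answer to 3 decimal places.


Step 1: k = 0.25 + 2.5 * theta
Step 2: k = 0.25 + 2.5 * 0.388
Step 3: k = 0.25 + 0.97
Step 4: k = 1.22 W/(m*K)

1.22


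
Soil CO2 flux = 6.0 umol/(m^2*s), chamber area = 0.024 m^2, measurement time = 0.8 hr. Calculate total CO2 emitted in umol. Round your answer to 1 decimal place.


Step 1: Convert time to seconds: 0.8 hr * 3600 = 2880.0 s
Step 2: Total = flux * area * time_s
Step 3: Total = 6.0 * 0.024 * 2880.0
Step 4: Total = 414.7 umol

414.7
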